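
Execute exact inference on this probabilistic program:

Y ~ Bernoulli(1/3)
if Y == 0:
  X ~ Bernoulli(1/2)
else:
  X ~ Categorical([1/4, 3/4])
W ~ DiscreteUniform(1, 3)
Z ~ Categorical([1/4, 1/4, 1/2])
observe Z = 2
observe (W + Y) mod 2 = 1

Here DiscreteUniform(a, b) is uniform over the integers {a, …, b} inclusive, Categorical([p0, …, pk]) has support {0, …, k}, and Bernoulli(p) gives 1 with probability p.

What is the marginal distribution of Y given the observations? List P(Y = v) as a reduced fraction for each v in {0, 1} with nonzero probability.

Enumerate traces; 6 have nonzero weight after conditioning:
  (Y=0, X=0, W=1, Z=2) weight 1/18
  (Y=0, X=0, W=3, Z=2) weight 1/18
  (Y=0, X=1, W=1, Z=2) weight 1/18
  (Y=0, X=1, W=3, Z=2) weight 1/18
  (Y=1, X=0, W=2, Z=2) weight 1/72
  (Y=1, X=1, W=2, Z=2) weight 1/24
Group by Y:
  weight(Y=0) = 2/9
  weight(Y=1) = 1/18
Total weight = 2/9 + 1/18 = 5/18
P(Y=0 | obs) = 2/9 / 5/18 = 4/5
P(Y=1 | obs) = 1/18 / 5/18 = 1/5

P(Y=0) = 4/5, P(Y=1) = 1/5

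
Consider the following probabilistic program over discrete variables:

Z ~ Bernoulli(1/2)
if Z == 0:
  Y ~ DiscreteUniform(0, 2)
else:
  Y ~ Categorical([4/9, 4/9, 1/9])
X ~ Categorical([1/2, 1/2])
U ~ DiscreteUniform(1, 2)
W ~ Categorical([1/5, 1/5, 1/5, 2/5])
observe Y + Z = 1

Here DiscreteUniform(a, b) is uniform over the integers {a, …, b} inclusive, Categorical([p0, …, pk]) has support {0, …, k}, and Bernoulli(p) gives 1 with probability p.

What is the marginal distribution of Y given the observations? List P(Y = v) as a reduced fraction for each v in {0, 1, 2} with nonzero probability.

Enumerate traces; 32 have nonzero weight after conditioning:
  (Z=0, Y=1, X=0, U=1, W=0) weight 1/120
  (Z=0, Y=1, X=0, U=1, W=1) weight 1/120
  (Z=0, Y=1, X=0, U=1, W=2) weight 1/120
  (Z=0, Y=1, X=0, U=1, W=3) weight 1/60
  (Z=0, Y=1, X=0, U=2, W=0) weight 1/120
  (Z=0, Y=1, X=0, U=2, W=1) weight 1/120
  (Z=0, Y=1, X=0, U=2, W=2) weight 1/120
  (Z=0, Y=1, X=0, U=2, W=3) weight 1/60
  (Z=1, Y=0, X=0, U=1, W=0) weight 1/90
  … 23 more
Group by Y:
  weight(Y=0) = 2/9
  weight(Y=1) = 1/6
Total weight = 2/9 + 1/6 = 7/18
P(Y=0 | obs) = 2/9 / 7/18 = 4/7
P(Y=1 | obs) = 1/6 / 7/18 = 3/7

P(Y=0) = 4/7, P(Y=1) = 3/7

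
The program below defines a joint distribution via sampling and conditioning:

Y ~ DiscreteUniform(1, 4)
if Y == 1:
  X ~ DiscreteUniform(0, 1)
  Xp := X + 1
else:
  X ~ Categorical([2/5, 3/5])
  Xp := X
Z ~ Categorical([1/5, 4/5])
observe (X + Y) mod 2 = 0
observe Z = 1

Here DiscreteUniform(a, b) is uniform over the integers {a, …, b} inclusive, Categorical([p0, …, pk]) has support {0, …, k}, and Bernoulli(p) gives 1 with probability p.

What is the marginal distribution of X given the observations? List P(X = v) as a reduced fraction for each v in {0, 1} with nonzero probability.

P(X=0) = 8/19, P(X=1) = 11/19

Enumerate traces; 4 have nonzero weight after conditioning:
  (Y=1, X=1, Z=1) weight 1/10
  (Y=2, X=0, Z=1) weight 2/25
  (Y=3, X=1, Z=1) weight 3/25
  (Y=4, X=0, Z=1) weight 2/25
Group by X:
  weight(X=0) = 4/25
  weight(X=1) = 11/50
Total weight = 4/25 + 11/50 = 19/50
P(X=0 | obs) = 4/25 / 19/50 = 8/19
P(X=1 | obs) = 11/50 / 19/50 = 11/19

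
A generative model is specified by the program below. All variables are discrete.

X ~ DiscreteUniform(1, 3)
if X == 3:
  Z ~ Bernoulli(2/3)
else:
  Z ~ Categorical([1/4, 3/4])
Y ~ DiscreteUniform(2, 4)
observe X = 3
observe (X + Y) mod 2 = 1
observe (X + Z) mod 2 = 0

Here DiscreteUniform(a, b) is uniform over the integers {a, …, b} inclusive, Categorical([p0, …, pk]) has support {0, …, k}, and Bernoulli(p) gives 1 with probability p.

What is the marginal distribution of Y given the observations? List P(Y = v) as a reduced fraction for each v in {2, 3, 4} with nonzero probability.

Enumerate traces; 2 have nonzero weight after conditioning:
  (X=3, Z=1, Y=2) weight 2/27
  (X=3, Z=1, Y=4) weight 2/27
Group by Y:
  weight(Y=2) = 2/27
  weight(Y=4) = 2/27
Total weight = 2/27 + 2/27 = 4/27
P(Y=2 | obs) = 2/27 / 4/27 = 1/2
P(Y=4 | obs) = 2/27 / 4/27 = 1/2

P(Y=2) = 1/2, P(Y=4) = 1/2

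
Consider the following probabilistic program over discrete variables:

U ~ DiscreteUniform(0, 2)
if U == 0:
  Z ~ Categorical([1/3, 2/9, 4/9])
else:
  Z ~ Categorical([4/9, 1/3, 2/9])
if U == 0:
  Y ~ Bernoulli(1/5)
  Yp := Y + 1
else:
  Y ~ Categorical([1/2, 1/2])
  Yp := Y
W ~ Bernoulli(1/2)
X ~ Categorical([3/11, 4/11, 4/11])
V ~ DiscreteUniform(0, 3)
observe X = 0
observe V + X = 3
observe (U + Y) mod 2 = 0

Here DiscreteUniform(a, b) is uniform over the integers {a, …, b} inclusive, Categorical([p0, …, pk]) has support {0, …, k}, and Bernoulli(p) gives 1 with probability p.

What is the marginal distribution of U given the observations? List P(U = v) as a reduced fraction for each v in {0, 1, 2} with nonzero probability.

Enumerate traces; 18 have nonzero weight after conditioning:
  (U=0, Z=0, Y=0, W=0, X=0, V=3) weight 1/330
  (U=0, Z=0, Y=0, W=1, X=0, V=3) weight 1/330
  (U=0, Z=1, Y=0, W=0, X=0, V=3) weight 1/495
  (U=0, Z=1, Y=0, W=1, X=0, V=3) weight 1/495
  (U=0, Z=2, Y=0, W=0, X=0, V=3) weight 2/495
  (U=0, Z=2, Y=0, W=1, X=0, V=3) weight 2/495
  (U=1, Z=0, Y=1, W=0, X=0, V=3) weight 1/396
  (U=1, Z=0, Y=1, W=1, X=0, V=3) weight 1/396
  (U=2, Z=0, Y=0, W=0, X=0, V=3) weight 1/396
  … 9 more
Group by U:
  weight(U=0) = 1/55
  weight(U=1) = 1/88
  weight(U=2) = 1/88
Total weight = 1/55 + 1/88 + 1/88 = 9/220
P(U=0 | obs) = 1/55 / 9/220 = 4/9
P(U=1 | obs) = 1/88 / 9/220 = 5/18
P(U=2 | obs) = 1/88 / 9/220 = 5/18

P(U=0) = 4/9, P(U=1) = 5/18, P(U=2) = 5/18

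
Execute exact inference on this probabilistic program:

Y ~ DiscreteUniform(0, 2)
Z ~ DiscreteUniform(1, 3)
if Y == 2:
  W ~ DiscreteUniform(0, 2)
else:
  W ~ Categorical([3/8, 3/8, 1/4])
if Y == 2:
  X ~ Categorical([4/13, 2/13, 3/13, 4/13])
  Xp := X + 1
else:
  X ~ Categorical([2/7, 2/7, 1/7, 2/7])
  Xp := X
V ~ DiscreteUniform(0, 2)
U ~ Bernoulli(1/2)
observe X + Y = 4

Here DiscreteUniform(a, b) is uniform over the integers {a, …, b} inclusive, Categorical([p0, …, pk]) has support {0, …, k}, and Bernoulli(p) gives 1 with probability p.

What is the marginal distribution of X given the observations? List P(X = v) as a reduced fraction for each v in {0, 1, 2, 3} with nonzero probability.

P(X=2) = 21/47, P(X=3) = 26/47

Enumerate traces; 108 have nonzero weight after conditioning:
  (Y=1, Z=1, W=0, X=3, V=0, U=0) weight 1/504
  (Y=1, Z=1, W=0, X=3, V=0, U=1) weight 1/504
  (Y=1, Z=1, W=0, X=3, V=1, U=0) weight 1/504
  (Y=1, Z=1, W=0, X=3, V=1, U=1) weight 1/504
  (Y=1, Z=1, W=0, X=3, V=2, U=0) weight 1/504
  (Y=1, Z=1, W=0, X=3, V=2, U=1) weight 1/504
  (Y=1, Z=1, W=1, X=3, V=0, U=0) weight 1/504
  (Y=1, Z=1, W=1, X=3, V=0, U=1) weight 1/504
  (Y=2, Z=1, W=0, X=2, V=0, U=0) weight 1/702
  … 99 more
Group by X:
  weight(X=2) = 1/13
  weight(X=3) = 2/21
Total weight = 1/13 + 2/21 = 47/273
P(X=2 | obs) = 1/13 / 47/273 = 21/47
P(X=3 | obs) = 2/21 / 47/273 = 26/47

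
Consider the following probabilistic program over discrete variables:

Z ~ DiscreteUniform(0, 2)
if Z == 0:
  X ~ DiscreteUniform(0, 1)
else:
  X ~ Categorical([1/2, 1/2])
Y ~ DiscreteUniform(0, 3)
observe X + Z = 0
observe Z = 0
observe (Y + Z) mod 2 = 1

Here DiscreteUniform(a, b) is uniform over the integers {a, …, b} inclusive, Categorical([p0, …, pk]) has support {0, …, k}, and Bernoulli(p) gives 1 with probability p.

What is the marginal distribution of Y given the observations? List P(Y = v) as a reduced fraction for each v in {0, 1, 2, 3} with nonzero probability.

Enumerate traces; 2 have nonzero weight after conditioning:
  (Z=0, X=0, Y=1) weight 1/24
  (Z=0, X=0, Y=3) weight 1/24
Group by Y:
  weight(Y=1) = 1/24
  weight(Y=3) = 1/24
Total weight = 1/24 + 1/24 = 1/12
P(Y=1 | obs) = 1/24 / 1/12 = 1/2
P(Y=3 | obs) = 1/24 / 1/12 = 1/2

P(Y=1) = 1/2, P(Y=3) = 1/2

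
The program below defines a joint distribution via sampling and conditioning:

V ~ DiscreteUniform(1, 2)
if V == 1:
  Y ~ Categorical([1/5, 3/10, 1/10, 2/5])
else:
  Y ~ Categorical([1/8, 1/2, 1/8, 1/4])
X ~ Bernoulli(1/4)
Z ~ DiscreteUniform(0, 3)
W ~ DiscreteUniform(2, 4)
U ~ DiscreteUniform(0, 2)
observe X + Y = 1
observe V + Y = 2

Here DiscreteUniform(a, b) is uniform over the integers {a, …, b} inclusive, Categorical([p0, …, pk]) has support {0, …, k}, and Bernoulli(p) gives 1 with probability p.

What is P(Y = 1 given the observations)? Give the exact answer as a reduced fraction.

P(Y = 1 | obs) = 36/41

Enumerate traces; 72 have nonzero weight after conditioning:
  (V=1, Y=1, X=0, Z=0, W=2, U=0) weight 1/320
  (V=1, Y=1, X=0, Z=0, W=2, U=1) weight 1/320
  (V=1, Y=1, X=0, Z=0, W=2, U=2) weight 1/320
  (V=1, Y=1, X=0, Z=0, W=3, U=0) weight 1/320
  (V=1, Y=1, X=0, Z=0, W=3, U=1) weight 1/320
  (V=1, Y=1, X=0, Z=0, W=3, U=2) weight 1/320
  (V=1, Y=1, X=0, Z=0, W=4, U=0) weight 1/320
  (V=1, Y=1, X=0, Z=0, W=4, U=1) weight 1/320
  (V=2, Y=0, X=1, Z=0, W=2, U=0) weight 1/2304
  … 63 more
Group by Y:
  weight(Y=0) = 1/64
  weight(Y=1) = 9/80
Total weight = 1/64 + 9/80 = 41/320
P(Y=0 | obs) = 1/64 / 41/320 = 5/41
P(Y=1 | obs) = 9/80 / 41/320 = 36/41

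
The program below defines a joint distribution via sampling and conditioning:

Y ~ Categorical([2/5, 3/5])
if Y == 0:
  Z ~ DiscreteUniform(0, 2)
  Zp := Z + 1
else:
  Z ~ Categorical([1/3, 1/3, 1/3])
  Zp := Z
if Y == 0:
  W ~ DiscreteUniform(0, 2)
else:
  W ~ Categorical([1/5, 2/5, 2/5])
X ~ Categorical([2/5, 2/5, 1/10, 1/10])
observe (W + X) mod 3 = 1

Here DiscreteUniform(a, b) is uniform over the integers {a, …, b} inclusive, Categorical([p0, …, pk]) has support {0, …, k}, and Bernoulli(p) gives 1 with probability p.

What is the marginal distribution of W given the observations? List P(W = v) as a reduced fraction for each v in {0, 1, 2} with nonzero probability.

Enumerate traces; 24 have nonzero weight after conditioning:
  (Y=0, Z=0, W=0, X=1) weight 4/225
  (Y=0, Z=0, W=1, X=0) weight 4/225
  (Y=0, Z=0, W=1, X=3) weight 1/225
  (Y=0, Z=0, W=2, X=2) weight 1/225
  (Y=0, Z=1, W=0, X=1) weight 4/225
  (Y=0, Z=1, W=1, X=0) weight 4/225
  (Y=0, Z=1, W=1, X=3) weight 1/225
  (Y=0, Z=1, W=2, X=2) weight 1/225
  … 16 more
Group by W:
  weight(W=0) = 38/375
  weight(W=1) = 14/75
  weight(W=2) = 14/375
Total weight = 38/375 + 14/75 + 14/375 = 122/375
P(W=0 | obs) = 38/375 / 122/375 = 19/61
P(W=1 | obs) = 14/75 / 122/375 = 35/61
P(W=2 | obs) = 14/375 / 122/375 = 7/61

P(W=0) = 19/61, P(W=1) = 35/61, P(W=2) = 7/61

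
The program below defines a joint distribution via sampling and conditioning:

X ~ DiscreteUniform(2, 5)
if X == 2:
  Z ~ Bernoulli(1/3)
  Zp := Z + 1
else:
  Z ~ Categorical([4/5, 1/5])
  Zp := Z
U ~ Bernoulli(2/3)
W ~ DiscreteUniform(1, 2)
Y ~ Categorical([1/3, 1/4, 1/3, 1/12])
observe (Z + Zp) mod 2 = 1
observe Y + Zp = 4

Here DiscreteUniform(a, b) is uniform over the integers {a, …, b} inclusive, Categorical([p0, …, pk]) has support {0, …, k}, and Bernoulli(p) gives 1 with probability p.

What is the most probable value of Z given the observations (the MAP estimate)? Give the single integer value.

Enumerate traces; 8 have nonzero weight after conditioning:
  (X=2, Z=0, U=0, W=1, Y=3) weight 1/432
  (X=2, Z=0, U=0, W=2, Y=3) weight 1/432
  (X=2, Z=0, U=1, W=1, Y=3) weight 1/216
  (X=2, Z=0, U=1, W=2, Y=3) weight 1/216
  (X=2, Z=1, U=0, W=1, Y=2) weight 1/216
  (X=2, Z=1, U=0, W=2, Y=2) weight 1/216
  (X=2, Z=1, U=1, W=1, Y=2) weight 1/108
  (X=2, Z=1, U=1, W=2, Y=2) weight 1/108
Group by Z:
  weight(Z=0) = 1/72
  weight(Z=1) = 1/36
Total weight = 1/72 + 1/36 = 1/24
P(Z=0 | obs) = 1/72 / 1/24 = 1/3
P(Z=1 | obs) = 1/36 / 1/24 = 2/3
argmax = 1

argmax_v P(Z = v | obs) = 1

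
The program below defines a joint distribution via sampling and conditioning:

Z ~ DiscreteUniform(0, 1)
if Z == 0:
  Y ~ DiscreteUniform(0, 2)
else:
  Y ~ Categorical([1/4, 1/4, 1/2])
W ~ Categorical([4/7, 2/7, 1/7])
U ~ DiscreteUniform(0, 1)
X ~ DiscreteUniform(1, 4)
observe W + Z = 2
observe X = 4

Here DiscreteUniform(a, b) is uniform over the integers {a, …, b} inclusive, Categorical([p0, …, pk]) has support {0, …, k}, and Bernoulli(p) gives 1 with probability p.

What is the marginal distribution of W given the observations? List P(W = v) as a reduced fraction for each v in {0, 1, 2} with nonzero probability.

P(W=1) = 2/3, P(W=2) = 1/3

Enumerate traces; 12 have nonzero weight after conditioning:
  (Z=0, Y=0, W=2, U=0, X=4) weight 1/336
  (Z=0, Y=0, W=2, U=1, X=4) weight 1/336
  (Z=0, Y=1, W=2, U=0, X=4) weight 1/336
  (Z=0, Y=1, W=2, U=1, X=4) weight 1/336
  (Z=0, Y=2, W=2, U=0, X=4) weight 1/336
  (Z=0, Y=2, W=2, U=1, X=4) weight 1/336
  (Z=1, Y=0, W=1, U=0, X=4) weight 1/224
  (Z=1, Y=0, W=1, U=1, X=4) weight 1/224
  … 4 more
Group by W:
  weight(W=1) = 1/28
  weight(W=2) = 1/56
Total weight = 1/28 + 1/56 = 3/56
P(W=1 | obs) = 1/28 / 3/56 = 2/3
P(W=2 | obs) = 1/56 / 3/56 = 1/3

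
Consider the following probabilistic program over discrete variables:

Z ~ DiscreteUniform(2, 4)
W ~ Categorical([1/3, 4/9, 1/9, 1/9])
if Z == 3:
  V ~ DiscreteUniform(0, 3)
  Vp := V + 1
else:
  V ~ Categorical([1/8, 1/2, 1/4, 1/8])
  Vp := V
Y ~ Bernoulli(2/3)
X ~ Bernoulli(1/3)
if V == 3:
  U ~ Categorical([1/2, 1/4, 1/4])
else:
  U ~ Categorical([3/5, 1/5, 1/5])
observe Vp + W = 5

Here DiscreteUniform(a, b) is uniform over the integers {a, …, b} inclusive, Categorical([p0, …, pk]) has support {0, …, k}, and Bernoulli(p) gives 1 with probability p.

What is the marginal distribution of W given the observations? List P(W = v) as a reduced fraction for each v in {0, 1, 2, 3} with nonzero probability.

P(W=1) = 4/9, P(W=2) = 2/9, P(W=3) = 1/3

Enumerate traces; 84 have nonzero weight after conditioning:
  (Z=2, W=2, V=3, Y=0, X=0, U=0) weight 1/1944
  (Z=2, W=2, V=3, Y=0, X=0, U=1) weight 1/3888
  (Z=2, W=2, V=3, Y=0, X=0, U=2) weight 1/3888
  (Z=2, W=2, V=3, Y=0, X=1, U=0) weight 1/3888
  (Z=2, W=2, V=3, Y=0, X=1, U=1) weight 1/7776
  (Z=2, W=2, V=3, Y=0, X=1, U=2) weight 1/7776
  (Z=2, W=2, V=3, Y=1, X=0, U=0) weight 1/972
  (Z=2, W=2, V=3, Y=1, X=0, U=1) weight 1/1944
  (Z=2, W=3, V=2, Y=0, X=0, U=0) weight 1/810
  (Z=3, W=1, V=3, Y=0, X=0, U=0) weight 1/243
  … 74 more
Group by W:
  weight(W=1) = 1/27
  weight(W=2) = 1/54
  weight(W=3) = 1/36
Total weight = 1/27 + 1/54 + 1/36 = 1/12
P(W=1 | obs) = 1/27 / 1/12 = 4/9
P(W=2 | obs) = 1/54 / 1/12 = 2/9
P(W=3 | obs) = 1/36 / 1/12 = 1/3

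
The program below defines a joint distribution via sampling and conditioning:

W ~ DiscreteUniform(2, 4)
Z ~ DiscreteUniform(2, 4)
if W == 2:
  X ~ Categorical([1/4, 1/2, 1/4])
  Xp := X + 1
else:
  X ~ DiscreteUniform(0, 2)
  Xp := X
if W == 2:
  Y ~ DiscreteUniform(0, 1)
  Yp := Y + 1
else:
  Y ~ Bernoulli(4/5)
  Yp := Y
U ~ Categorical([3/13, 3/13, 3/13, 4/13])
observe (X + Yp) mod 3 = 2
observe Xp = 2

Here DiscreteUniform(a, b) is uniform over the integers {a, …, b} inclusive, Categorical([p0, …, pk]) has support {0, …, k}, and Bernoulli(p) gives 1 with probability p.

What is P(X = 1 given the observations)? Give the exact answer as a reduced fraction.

P(X = 1 | obs) = 15/23

Enumerate traces; 36 have nonzero weight after conditioning:
  (W=2, Z=2, X=1, Y=0, U=0) weight 1/156
  (W=2, Z=2, X=1, Y=0, U=1) weight 1/156
  (W=2, Z=2, X=1, Y=0, U=2) weight 1/156
  (W=2, Z=2, X=1, Y=0, U=3) weight 1/117
  (W=2, Z=3, X=1, Y=0, U=0) weight 1/156
  (W=2, Z=3, X=1, Y=0, U=1) weight 1/156
  (W=2, Z=3, X=1, Y=0, U=2) weight 1/156
  (W=2, Z=3, X=1, Y=0, U=3) weight 1/117
  (W=3, Z=2, X=2, Y=0, U=0) weight 1/585
  … 27 more
Group by X:
  weight(X=1) = 1/12
  weight(X=2) = 2/45
Total weight = 1/12 + 2/45 = 23/180
P(X=1 | obs) = 1/12 / 23/180 = 15/23
P(X=2 | obs) = 2/45 / 23/180 = 8/23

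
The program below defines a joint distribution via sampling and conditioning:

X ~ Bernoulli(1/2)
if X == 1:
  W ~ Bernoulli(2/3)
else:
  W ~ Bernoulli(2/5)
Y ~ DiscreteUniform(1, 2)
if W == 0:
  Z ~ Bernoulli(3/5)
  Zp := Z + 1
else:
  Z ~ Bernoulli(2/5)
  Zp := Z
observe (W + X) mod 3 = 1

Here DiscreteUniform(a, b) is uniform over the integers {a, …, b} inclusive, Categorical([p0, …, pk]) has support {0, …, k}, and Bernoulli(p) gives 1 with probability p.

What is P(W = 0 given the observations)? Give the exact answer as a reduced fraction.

Enumerate traces; 8 have nonzero weight after conditioning:
  (X=0, W=1, Y=1, Z=0) weight 3/50
  (X=0, W=1, Y=1, Z=1) weight 1/25
  (X=0, W=1, Y=2, Z=0) weight 3/50
  (X=0, W=1, Y=2, Z=1) weight 1/25
  (X=1, W=0, Y=1, Z=0) weight 1/30
  (X=1, W=0, Y=1, Z=1) weight 1/20
  (X=1, W=0, Y=2, Z=0) weight 1/30
  (X=1, W=0, Y=2, Z=1) weight 1/20
Group by W:
  weight(W=0) = 1/6
  weight(W=1) = 1/5
Total weight = 1/6 + 1/5 = 11/30
P(W=0 | obs) = 1/6 / 11/30 = 5/11
P(W=1 | obs) = 1/5 / 11/30 = 6/11

P(W = 0 | obs) = 5/11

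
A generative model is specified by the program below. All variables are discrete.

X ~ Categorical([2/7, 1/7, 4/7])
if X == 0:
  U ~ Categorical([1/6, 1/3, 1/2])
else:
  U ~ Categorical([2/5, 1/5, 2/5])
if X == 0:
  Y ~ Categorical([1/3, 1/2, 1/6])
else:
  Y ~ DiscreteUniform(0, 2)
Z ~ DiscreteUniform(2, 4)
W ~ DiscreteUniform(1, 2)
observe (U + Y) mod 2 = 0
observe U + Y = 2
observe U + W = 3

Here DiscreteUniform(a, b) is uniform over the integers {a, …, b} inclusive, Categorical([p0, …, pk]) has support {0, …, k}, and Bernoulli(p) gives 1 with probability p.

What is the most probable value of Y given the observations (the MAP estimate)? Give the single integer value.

Enumerate traces; 18 have nonzero weight after conditioning:
  (X=0, U=1, Y=1, Z=2, W=2) weight 1/126
  (X=0, U=1, Y=1, Z=3, W=2) weight 1/126
  (X=0, U=1, Y=1, Z=4, W=2) weight 1/126
  (X=0, U=2, Y=0, Z=2, W=1) weight 1/126
  (X=0, U=2, Y=0, Z=3, W=1) weight 1/126
  (X=0, U=2, Y=0, Z=4, W=1) weight 1/126
  (X=1, U=1, Y=1, Z=2, W=2) weight 1/630
  (X=1, U=1, Y=1, Z=3, W=2) weight 1/630
  … 10 more
Group by Y:
  weight(Y=0) = 1/14
  weight(Y=1) = 1/21
Total weight = 1/14 + 1/21 = 5/42
P(Y=0 | obs) = 1/14 / 5/42 = 3/5
P(Y=1 | obs) = 1/21 / 5/42 = 2/5
argmax = 0

argmax_v P(Y = v | obs) = 0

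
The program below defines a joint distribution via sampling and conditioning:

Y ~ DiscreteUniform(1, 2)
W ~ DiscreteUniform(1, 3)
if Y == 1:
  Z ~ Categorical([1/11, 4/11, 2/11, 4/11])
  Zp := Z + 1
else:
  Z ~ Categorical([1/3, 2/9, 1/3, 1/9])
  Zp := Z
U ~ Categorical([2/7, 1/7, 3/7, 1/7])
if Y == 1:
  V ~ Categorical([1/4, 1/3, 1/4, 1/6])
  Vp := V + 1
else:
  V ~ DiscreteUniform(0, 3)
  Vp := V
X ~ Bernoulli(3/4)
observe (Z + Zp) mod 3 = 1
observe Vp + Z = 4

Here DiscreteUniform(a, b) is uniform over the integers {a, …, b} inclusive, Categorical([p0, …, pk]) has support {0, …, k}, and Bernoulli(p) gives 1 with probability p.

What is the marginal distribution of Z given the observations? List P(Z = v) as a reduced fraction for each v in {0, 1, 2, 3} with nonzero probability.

P(Z=0) = 2/25, P(Z=2) = 11/25, P(Z=3) = 12/25

Enumerate traces; 72 have nonzero weight after conditioning:
  (Y=1, W=1, Z=0, U=0, V=3, X=0) weight 1/5544
  (Y=1, W=1, Z=0, U=0, V=3, X=1) weight 1/1848
  (Y=1, W=1, Z=0, U=1, V=3, X=0) weight 1/11088
  (Y=1, W=1, Z=0, U=1, V=3, X=1) weight 1/3696
  (Y=1, W=1, Z=0, U=2, V=3, X=0) weight 1/3696
  (Y=1, W=1, Z=0, U=2, V=3, X=1) weight 1/1232
  (Y=1, W=1, Z=0, U=3, V=3, X=0) weight 1/11088
  (Y=1, W=1, Z=0, U=3, V=3, X=1) weight 1/3696
  (Y=1, W=1, Z=3, U=0, V=0, X=0) weight 1/924
  (Y=2, W=1, Z=2, U=0, V=2, X=0) weight 1/1008
  … 62 more
Group by Z:
  weight(Z=0) = 1/132
  weight(Z=2) = 1/24
  weight(Z=3) = 1/22
Total weight = 1/132 + 1/24 + 1/22 = 25/264
P(Z=0 | obs) = 1/132 / 25/264 = 2/25
P(Z=2 | obs) = 1/24 / 25/264 = 11/25
P(Z=3 | obs) = 1/22 / 25/264 = 12/25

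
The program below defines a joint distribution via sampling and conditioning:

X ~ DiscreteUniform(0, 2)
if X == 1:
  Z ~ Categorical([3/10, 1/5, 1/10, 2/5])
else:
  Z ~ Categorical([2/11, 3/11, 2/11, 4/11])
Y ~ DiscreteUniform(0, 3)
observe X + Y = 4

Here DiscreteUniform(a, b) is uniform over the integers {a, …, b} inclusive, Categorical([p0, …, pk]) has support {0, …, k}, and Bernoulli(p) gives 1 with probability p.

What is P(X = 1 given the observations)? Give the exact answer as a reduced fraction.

Enumerate traces; 8 have nonzero weight after conditioning:
  (X=1, Z=0, Y=3) weight 1/40
  (X=1, Z=1, Y=3) weight 1/60
  (X=1, Z=2, Y=3) weight 1/120
  (X=1, Z=3, Y=3) weight 1/30
  (X=2, Z=0, Y=2) weight 1/66
  (X=2, Z=1, Y=2) weight 1/44
  (X=2, Z=2, Y=2) weight 1/66
  (X=2, Z=3, Y=2) weight 1/33
Group by X:
  weight(X=1) = 1/12
  weight(X=2) = 1/12
Total weight = 1/12 + 1/12 = 1/6
P(X=1 | obs) = 1/12 / 1/6 = 1/2
P(X=2 | obs) = 1/12 / 1/6 = 1/2

P(X = 1 | obs) = 1/2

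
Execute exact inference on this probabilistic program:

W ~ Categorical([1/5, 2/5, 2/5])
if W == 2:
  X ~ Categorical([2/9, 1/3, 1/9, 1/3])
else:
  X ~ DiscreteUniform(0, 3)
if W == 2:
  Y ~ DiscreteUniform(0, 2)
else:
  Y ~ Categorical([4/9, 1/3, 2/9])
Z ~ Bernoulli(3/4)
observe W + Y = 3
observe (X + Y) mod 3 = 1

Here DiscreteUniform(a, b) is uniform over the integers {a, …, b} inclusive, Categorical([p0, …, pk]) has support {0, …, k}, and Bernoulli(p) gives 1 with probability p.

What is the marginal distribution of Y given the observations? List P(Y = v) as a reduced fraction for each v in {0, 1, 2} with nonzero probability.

P(Y=1) = 10/13, P(Y=2) = 3/13

Enumerate traces; 6 have nonzero weight after conditioning:
  (W=1, X=2, Y=2, Z=0) weight 1/180
  (W=1, X=2, Y=2, Z=1) weight 1/60
  (W=2, X=0, Y=1, Z=0) weight 1/135
  (W=2, X=0, Y=1, Z=1) weight 1/45
  (W=2, X=3, Y=1, Z=0) weight 1/90
  (W=2, X=3, Y=1, Z=1) weight 1/30
Group by Y:
  weight(Y=1) = 2/27
  weight(Y=2) = 1/45
Total weight = 2/27 + 1/45 = 13/135
P(Y=1 | obs) = 2/27 / 13/135 = 10/13
P(Y=2 | obs) = 1/45 / 13/135 = 3/13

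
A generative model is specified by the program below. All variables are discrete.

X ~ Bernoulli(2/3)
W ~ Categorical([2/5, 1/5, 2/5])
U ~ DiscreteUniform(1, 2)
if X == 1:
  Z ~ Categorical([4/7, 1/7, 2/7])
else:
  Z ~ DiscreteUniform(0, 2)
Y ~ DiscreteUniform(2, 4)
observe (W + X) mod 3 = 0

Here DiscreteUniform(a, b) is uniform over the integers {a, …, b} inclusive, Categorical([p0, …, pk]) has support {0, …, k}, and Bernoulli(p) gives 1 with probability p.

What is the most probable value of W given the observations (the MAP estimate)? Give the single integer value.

Enumerate traces; 36 have nonzero weight after conditioning:
  (X=0, W=0, U=1, Z=0, Y=2) weight 1/135
  (X=0, W=0, U=1, Z=0, Y=3) weight 1/135
  (X=0, W=0, U=1, Z=0, Y=4) weight 1/135
  (X=0, W=0, U=1, Z=1, Y=2) weight 1/135
  (X=0, W=0, U=1, Z=1, Y=3) weight 1/135
  (X=0, W=0, U=1, Z=1, Y=4) weight 1/135
  (X=0, W=0, U=1, Z=2, Y=2) weight 1/135
  (X=0, W=0, U=1, Z=2, Y=3) weight 1/135
  (X=1, W=2, U=1, Z=0, Y=2) weight 8/315
  … 27 more
Group by W:
  weight(W=0) = 2/15
  weight(W=2) = 4/15
Total weight = 2/15 + 4/15 = 2/5
P(W=0 | obs) = 2/15 / 2/5 = 1/3
P(W=2 | obs) = 4/15 / 2/5 = 2/3
argmax = 2

argmax_v P(W = v | obs) = 2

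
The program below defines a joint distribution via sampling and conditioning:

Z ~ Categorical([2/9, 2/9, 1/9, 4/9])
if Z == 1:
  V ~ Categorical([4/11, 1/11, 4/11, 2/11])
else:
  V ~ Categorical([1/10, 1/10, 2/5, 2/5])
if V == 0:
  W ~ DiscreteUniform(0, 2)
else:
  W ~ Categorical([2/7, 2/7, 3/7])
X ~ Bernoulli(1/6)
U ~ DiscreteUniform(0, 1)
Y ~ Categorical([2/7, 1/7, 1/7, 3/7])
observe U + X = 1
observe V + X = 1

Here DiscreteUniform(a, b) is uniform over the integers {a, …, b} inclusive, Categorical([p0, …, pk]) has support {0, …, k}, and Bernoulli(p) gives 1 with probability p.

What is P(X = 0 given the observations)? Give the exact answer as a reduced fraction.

Enumerate traces; 96 have nonzero weight after conditioning:
  (Z=0, V=0, W=0, X=1, U=0, Y=0) weight 1/5670
  (Z=0, V=0, W=0, X=1, U=0, Y=1) weight 1/11340
  (Z=0, V=0, W=0, X=1, U=0, Y=2) weight 1/11340
  (Z=0, V=0, W=0, X=1, U=0, Y=3) weight 1/3780
  (Z=0, V=0, W=1, X=1, U=0, Y=0) weight 1/5670
  (Z=0, V=0, W=1, X=1, U=0, Y=1) weight 1/11340
  (Z=0, V=0, W=1, X=1, U=0, Y=2) weight 1/11340
  (Z=0, V=0, W=1, X=1, U=0, Y=3) weight 1/3780
  (Z=0, V=1, W=0, X=0, U=1, Y=0) weight 1/1323
  … 87 more
Group by X:
  weight(X=0) = 97/2376
  weight(X=1) = 157/11880
Total weight = 97/2376 + 157/11880 = 107/1980
P(X=0 | obs) = 97/2376 / 107/1980 = 485/642
P(X=1 | obs) = 157/11880 / 107/1980 = 157/642

P(X = 0 | obs) = 485/642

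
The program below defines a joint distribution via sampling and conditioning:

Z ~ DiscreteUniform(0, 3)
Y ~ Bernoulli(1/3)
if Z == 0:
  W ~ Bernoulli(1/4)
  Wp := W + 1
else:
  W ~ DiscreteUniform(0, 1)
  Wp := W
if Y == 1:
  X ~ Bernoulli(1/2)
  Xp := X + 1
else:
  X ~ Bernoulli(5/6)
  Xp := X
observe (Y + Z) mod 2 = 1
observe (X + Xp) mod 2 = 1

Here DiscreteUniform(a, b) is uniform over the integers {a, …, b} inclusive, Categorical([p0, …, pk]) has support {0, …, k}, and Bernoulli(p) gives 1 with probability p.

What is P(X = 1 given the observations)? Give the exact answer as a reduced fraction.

Enumerate traces; 8 have nonzero weight after conditioning:
  (Z=0, Y=1, W=0, X=0) weight 1/32
  (Z=0, Y=1, W=0, X=1) weight 1/32
  (Z=0, Y=1, W=1, X=0) weight 1/96
  (Z=0, Y=1, W=1, X=1) weight 1/96
  (Z=2, Y=1, W=0, X=0) weight 1/48
  (Z=2, Y=1, W=0, X=1) weight 1/48
  (Z=2, Y=1, W=1, X=0) weight 1/48
  (Z=2, Y=1, W=1, X=1) weight 1/48
Group by X:
  weight(X=0) = 1/12
  weight(X=1) = 1/12
Total weight = 1/12 + 1/12 = 1/6
P(X=0 | obs) = 1/12 / 1/6 = 1/2
P(X=1 | obs) = 1/12 / 1/6 = 1/2

P(X = 1 | obs) = 1/2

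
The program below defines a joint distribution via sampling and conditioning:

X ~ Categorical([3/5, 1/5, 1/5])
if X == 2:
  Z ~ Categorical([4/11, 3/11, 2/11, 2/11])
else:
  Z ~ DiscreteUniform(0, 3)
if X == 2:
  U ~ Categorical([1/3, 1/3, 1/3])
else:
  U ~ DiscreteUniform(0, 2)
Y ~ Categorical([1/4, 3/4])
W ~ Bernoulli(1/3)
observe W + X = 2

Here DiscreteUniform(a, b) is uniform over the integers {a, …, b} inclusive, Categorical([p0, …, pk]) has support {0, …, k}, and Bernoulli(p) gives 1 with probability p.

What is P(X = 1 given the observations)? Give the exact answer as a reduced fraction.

Enumerate traces; 48 have nonzero weight after conditioning:
  (X=1, Z=0, U=0, Y=0, W=1) weight 1/720
  (X=1, Z=0, U=0, Y=1, W=1) weight 1/240
  (X=1, Z=0, U=1, Y=0, W=1) weight 1/720
  (X=1, Z=0, U=1, Y=1, W=1) weight 1/240
  (X=1, Z=0, U=2, Y=0, W=1) weight 1/720
  (X=1, Z=0, U=2, Y=1, W=1) weight 1/240
  (X=1, Z=1, U=0, Y=0, W=1) weight 1/720
  (X=1, Z=1, U=0, Y=1, W=1) weight 1/240
  (X=2, Z=0, U=0, Y=0, W=0) weight 2/495
  … 39 more
Group by X:
  weight(X=1) = 1/15
  weight(X=2) = 2/15
Total weight = 1/15 + 2/15 = 1/5
P(X=1 | obs) = 1/15 / 1/5 = 1/3
P(X=2 | obs) = 2/15 / 1/5 = 2/3

P(X = 1 | obs) = 1/3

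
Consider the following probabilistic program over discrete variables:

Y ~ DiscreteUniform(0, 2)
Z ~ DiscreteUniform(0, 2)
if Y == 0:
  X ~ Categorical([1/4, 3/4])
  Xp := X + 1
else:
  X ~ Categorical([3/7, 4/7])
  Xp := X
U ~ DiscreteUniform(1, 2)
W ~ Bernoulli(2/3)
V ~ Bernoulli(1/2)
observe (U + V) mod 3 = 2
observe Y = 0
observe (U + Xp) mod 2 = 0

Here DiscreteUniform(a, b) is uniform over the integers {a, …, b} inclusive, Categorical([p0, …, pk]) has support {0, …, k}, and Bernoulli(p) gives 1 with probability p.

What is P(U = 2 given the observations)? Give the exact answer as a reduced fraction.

Enumerate traces; 12 have nonzero weight after conditioning:
  (Y=0, Z=0, X=0, U=1, W=0, V=1) weight 1/432
  (Y=0, Z=0, X=0, U=1, W=1, V=1) weight 1/216
  (Y=0, Z=0, X=1, U=2, W=0, V=0) weight 1/144
  (Y=0, Z=0, X=1, U=2, W=1, V=0) weight 1/72
  (Y=0, Z=1, X=0, U=1, W=0, V=1) weight 1/432
  (Y=0, Z=1, X=0, U=1, W=1, V=1) weight 1/216
  (Y=0, Z=1, X=1, U=2, W=0, V=0) weight 1/144
  (Y=0, Z=1, X=1, U=2, W=1, V=0) weight 1/72
  … 4 more
Group by U:
  weight(U=1) = 1/48
  weight(U=2) = 1/16
Total weight = 1/48 + 1/16 = 1/12
P(U=1 | obs) = 1/48 / 1/12 = 1/4
P(U=2 | obs) = 1/16 / 1/12 = 3/4

P(U = 2 | obs) = 3/4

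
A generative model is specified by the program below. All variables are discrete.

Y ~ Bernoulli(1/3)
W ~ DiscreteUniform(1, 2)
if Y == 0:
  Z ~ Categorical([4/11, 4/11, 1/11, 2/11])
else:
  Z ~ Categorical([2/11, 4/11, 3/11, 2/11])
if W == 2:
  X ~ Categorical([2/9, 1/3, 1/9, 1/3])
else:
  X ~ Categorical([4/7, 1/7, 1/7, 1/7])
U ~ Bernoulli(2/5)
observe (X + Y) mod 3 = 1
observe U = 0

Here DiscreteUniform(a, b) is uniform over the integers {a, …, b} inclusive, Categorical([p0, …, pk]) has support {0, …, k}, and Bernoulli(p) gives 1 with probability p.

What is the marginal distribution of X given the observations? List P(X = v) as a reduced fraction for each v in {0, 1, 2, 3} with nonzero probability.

Enumerate traces; 24 have nonzero weight after conditioning:
  (Y=0, W=1, Z=0, X=1, U=0) weight 4/385
  (Y=0, W=1, Z=1, X=1, U=0) weight 4/385
  (Y=0, W=1, Z=2, X=1, U=0) weight 1/385
  (Y=0, W=1, Z=3, X=1, U=0) weight 2/385
  (Y=0, W=2, Z=0, X=1, U=0) weight 4/165
  (Y=0, W=2, Z=1, X=1, U=0) weight 4/165
  (Y=0, W=2, Z=2, X=1, U=0) weight 1/165
  (Y=0, W=2, Z=3, X=1, U=0) weight 2/165
  (Y=1, W=1, Z=0, X=0, U=0) weight 4/385
  (Y=1, W=1, Z=0, X=3, U=0) weight 1/385
  … 14 more
Group by X:
  weight(X=0) = 5/63
  weight(X=1) = 2/21
  weight(X=3) = 1/21
Total weight = 5/63 + 2/21 + 1/21 = 2/9
P(X=0 | obs) = 5/63 / 2/9 = 5/14
P(X=1 | obs) = 2/21 / 2/9 = 3/7
P(X=3 | obs) = 1/21 / 2/9 = 3/14

P(X=0) = 5/14, P(X=1) = 3/7, P(X=3) = 3/14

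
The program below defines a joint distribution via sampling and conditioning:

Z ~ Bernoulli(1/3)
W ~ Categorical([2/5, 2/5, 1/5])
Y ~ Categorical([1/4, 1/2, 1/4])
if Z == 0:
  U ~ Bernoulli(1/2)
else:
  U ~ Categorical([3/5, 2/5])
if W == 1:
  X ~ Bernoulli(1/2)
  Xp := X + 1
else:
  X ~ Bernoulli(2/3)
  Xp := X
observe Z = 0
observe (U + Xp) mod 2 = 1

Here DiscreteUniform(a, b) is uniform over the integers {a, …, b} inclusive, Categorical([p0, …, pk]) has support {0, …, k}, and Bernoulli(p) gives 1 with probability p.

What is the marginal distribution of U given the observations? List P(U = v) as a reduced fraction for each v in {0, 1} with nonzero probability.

Enumerate traces; 18 have nonzero weight after conditioning:
  (Z=0, W=0, Y=0, U=0, X=1) weight 1/45
  (Z=0, W=0, Y=0, U=1, X=0) weight 1/90
  (Z=0, W=0, Y=1, U=0, X=1) weight 2/45
  (Z=0, W=0, Y=1, U=1, X=0) weight 1/45
  (Z=0, W=0, Y=2, U=0, X=1) weight 1/45
  (Z=0, W=0, Y=2, U=1, X=0) weight 1/90
  (Z=0, W=1, Y=0, U=0, X=0) weight 1/60
  (Z=0, W=1, Y=0, U=1, X=1) weight 1/60
  … 10 more
Group by U:
  weight(U=0) = 1/5
  weight(U=1) = 2/15
Total weight = 1/5 + 2/15 = 1/3
P(U=0 | obs) = 1/5 / 1/3 = 3/5
P(U=1 | obs) = 2/15 / 1/3 = 2/5

P(U=0) = 3/5, P(U=1) = 2/5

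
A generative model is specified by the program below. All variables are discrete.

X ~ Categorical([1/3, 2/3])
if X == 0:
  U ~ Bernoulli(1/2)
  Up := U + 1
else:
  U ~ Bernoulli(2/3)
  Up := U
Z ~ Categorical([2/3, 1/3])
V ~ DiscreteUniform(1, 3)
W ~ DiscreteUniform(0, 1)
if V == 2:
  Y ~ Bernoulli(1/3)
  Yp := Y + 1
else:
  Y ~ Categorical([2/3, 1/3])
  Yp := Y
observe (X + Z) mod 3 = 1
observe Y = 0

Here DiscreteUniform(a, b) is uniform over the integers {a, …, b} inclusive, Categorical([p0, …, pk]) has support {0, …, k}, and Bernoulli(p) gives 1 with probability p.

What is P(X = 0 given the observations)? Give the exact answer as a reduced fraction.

P(X = 0 | obs) = 1/5

Enumerate traces; 24 have nonzero weight after conditioning:
  (X=0, U=0, Z=1, V=1, W=0, Y=0) weight 1/162
  (X=0, U=0, Z=1, V=1, W=1, Y=0) weight 1/162
  (X=0, U=0, Z=1, V=2, W=0, Y=0) weight 1/162
  (X=0, U=0, Z=1, V=2, W=1, Y=0) weight 1/162
  (X=0, U=0, Z=1, V=3, W=0, Y=0) weight 1/162
  (X=0, U=0, Z=1, V=3, W=1, Y=0) weight 1/162
  (X=0, U=1, Z=1, V=1, W=0, Y=0) weight 1/162
  (X=0, U=1, Z=1, V=1, W=1, Y=0) weight 1/162
  (X=1, U=0, Z=0, V=1, W=0, Y=0) weight 4/243
  … 15 more
Group by X:
  weight(X=0) = 2/27
  weight(X=1) = 8/27
Total weight = 2/27 + 8/27 = 10/27
P(X=0 | obs) = 2/27 / 10/27 = 1/5
P(X=1 | obs) = 8/27 / 10/27 = 4/5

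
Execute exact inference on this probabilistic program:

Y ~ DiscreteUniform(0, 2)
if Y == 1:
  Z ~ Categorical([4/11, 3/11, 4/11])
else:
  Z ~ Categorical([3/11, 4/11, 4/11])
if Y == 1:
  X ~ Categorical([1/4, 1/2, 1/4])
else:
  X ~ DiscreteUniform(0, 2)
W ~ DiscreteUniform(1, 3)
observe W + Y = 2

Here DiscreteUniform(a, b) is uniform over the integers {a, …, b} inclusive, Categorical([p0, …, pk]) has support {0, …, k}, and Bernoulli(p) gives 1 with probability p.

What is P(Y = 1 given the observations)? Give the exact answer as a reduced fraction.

Enumerate traces; 18 have nonzero weight after conditioning:
  (Y=0, Z=0, X=0, W=2) weight 1/99
  (Y=0, Z=0, X=1, W=2) weight 1/99
  (Y=0, Z=0, X=2, W=2) weight 1/99
  (Y=0, Z=1, X=0, W=2) weight 4/297
  (Y=0, Z=1, X=1, W=2) weight 4/297
  (Y=0, Z=1, X=2, W=2) weight 4/297
  (Y=0, Z=2, X=0, W=2) weight 4/297
  (Y=0, Z=2, X=1, W=2) weight 4/297
  (Y=1, Z=0, X=0, W=1) weight 1/99
  … 9 more
Group by Y:
  weight(Y=0) = 1/9
  weight(Y=1) = 1/9
Total weight = 1/9 + 1/9 = 2/9
P(Y=0 | obs) = 1/9 / 2/9 = 1/2
P(Y=1 | obs) = 1/9 / 2/9 = 1/2

P(Y = 1 | obs) = 1/2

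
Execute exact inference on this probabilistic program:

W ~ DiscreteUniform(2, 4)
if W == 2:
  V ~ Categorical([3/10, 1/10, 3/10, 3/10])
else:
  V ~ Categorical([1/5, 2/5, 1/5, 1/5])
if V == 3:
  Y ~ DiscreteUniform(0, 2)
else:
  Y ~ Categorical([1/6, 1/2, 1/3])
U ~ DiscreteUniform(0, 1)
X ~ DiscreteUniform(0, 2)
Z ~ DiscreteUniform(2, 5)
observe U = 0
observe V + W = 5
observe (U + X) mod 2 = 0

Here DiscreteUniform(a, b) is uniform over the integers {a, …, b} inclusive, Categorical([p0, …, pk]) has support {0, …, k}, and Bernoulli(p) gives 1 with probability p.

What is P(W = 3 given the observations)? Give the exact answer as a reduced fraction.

Enumerate traces; 72 have nonzero weight after conditioning:
  (W=2, V=3, Y=0, U=0, X=0, Z=2) weight 1/720
  (W=2, V=3, Y=0, U=0, X=0, Z=3) weight 1/720
  (W=2, V=3, Y=0, U=0, X=0, Z=4) weight 1/720
  (W=2, V=3, Y=0, U=0, X=0, Z=5) weight 1/720
  (W=2, V=3, Y=0, U=0, X=2, Z=2) weight 1/720
  (W=2, V=3, Y=0, U=0, X=2, Z=3) weight 1/720
  (W=2, V=3, Y=0, U=0, X=2, Z=4) weight 1/720
  (W=2, V=3, Y=0, U=0, X=2, Z=5) weight 1/720
  (W=3, V=2, Y=0, U=0, X=0, Z=2) weight 1/2160
  (W=4, V=1, Y=0, U=0, X=0, Z=2) weight 1/1080
  … 62 more
Group by W:
  weight(W=2) = 1/30
  weight(W=3) = 1/45
  weight(W=4) = 2/45
Total weight = 1/30 + 1/45 + 2/45 = 1/10
P(W=2 | obs) = 1/30 / 1/10 = 1/3
P(W=3 | obs) = 1/45 / 1/10 = 2/9
P(W=4 | obs) = 2/45 / 1/10 = 4/9

P(W = 3 | obs) = 2/9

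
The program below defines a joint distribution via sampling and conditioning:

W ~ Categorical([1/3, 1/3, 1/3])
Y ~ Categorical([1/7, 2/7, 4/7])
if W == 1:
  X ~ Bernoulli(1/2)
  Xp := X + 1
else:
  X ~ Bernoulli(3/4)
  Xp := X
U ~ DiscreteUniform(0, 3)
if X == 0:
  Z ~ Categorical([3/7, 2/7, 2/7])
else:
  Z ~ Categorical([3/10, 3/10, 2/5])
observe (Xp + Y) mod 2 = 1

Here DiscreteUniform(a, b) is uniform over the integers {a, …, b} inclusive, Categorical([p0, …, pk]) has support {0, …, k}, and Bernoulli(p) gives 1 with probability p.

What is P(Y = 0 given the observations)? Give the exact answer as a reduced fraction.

P(Y = 0 | obs) = 1/6

Enumerate traces; 108 have nonzero weight after conditioning:
  (W=0, Y=0, X=1, U=0, Z=0) weight 3/1120
  (W=0, Y=0, X=1, U=0, Z=1) weight 3/1120
  (W=0, Y=0, X=1, U=0, Z=2) weight 1/280
  (W=0, Y=0, X=1, U=1, Z=0) weight 3/1120
  (W=0, Y=0, X=1, U=1, Z=1) weight 3/1120
  (W=0, Y=0, X=1, U=1, Z=2) weight 1/280
  (W=0, Y=0, X=1, U=2, Z=0) weight 3/1120
  (W=0, Y=0, X=1, U=2, Z=1) weight 3/1120
  (W=0, Y=1, X=0, U=0, Z=0) weight 1/392
  (W=0, Y=2, X=1, U=0, Z=0) weight 3/280
  … 98 more
Group by Y:
  weight(Y=0) = 2/21
  weight(Y=1) = 2/21
  weight(Y=2) = 8/21
Total weight = 2/21 + 2/21 + 8/21 = 4/7
P(Y=0 | obs) = 2/21 / 4/7 = 1/6
P(Y=1 | obs) = 2/21 / 4/7 = 1/6
P(Y=2 | obs) = 8/21 / 4/7 = 2/3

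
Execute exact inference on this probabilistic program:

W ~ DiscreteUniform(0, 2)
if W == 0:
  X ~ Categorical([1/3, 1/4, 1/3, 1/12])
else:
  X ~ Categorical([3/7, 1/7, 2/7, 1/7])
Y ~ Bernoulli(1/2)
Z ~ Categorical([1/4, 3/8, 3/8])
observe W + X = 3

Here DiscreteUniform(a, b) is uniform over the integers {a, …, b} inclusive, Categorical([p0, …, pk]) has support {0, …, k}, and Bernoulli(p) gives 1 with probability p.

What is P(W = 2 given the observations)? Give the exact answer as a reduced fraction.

P(W = 2 | obs) = 12/43

Enumerate traces; 18 have nonzero weight after conditioning:
  (W=0, X=3, Y=0, Z=0) weight 1/288
  (W=0, X=3, Y=0, Z=1) weight 1/192
  (W=0, X=3, Y=0, Z=2) weight 1/192
  (W=0, X=3, Y=1, Z=0) weight 1/288
  (W=0, X=3, Y=1, Z=1) weight 1/192
  (W=0, X=3, Y=1, Z=2) weight 1/192
  (W=1, X=2, Y=0, Z=0) weight 1/84
  (W=1, X=2, Y=0, Z=1) weight 1/56
  (W=2, X=1, Y=0, Z=0) weight 1/168
  … 9 more
Group by W:
  weight(W=0) = 1/36
  weight(W=1) = 2/21
  weight(W=2) = 1/21
Total weight = 1/36 + 2/21 + 1/21 = 43/252
P(W=0 | obs) = 1/36 / 43/252 = 7/43
P(W=1 | obs) = 2/21 / 43/252 = 24/43
P(W=2 | obs) = 1/21 / 43/252 = 12/43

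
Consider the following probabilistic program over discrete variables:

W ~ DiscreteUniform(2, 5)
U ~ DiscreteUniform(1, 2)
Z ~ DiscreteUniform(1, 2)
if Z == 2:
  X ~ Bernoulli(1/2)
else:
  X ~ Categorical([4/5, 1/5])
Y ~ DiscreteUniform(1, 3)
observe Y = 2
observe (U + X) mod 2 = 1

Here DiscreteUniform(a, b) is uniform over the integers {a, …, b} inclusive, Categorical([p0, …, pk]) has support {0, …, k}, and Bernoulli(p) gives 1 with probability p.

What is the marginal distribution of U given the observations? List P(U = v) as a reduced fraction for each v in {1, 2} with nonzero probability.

P(U=1) = 13/20, P(U=2) = 7/20

Enumerate traces; 16 have nonzero weight after conditioning:
  (W=2, U=1, Z=1, X=0, Y=2) weight 1/60
  (W=2, U=1, Z=2, X=0, Y=2) weight 1/96
  (W=2, U=2, Z=1, X=1, Y=2) weight 1/240
  (W=2, U=2, Z=2, X=1, Y=2) weight 1/96
  (W=3, U=1, Z=1, X=0, Y=2) weight 1/60
  (W=3, U=1, Z=2, X=0, Y=2) weight 1/96
  (W=3, U=2, Z=1, X=1, Y=2) weight 1/240
  (W=3, U=2, Z=2, X=1, Y=2) weight 1/96
  … 8 more
Group by U:
  weight(U=1) = 13/120
  weight(U=2) = 7/120
Total weight = 13/120 + 7/120 = 1/6
P(U=1 | obs) = 13/120 / 1/6 = 13/20
P(U=2 | obs) = 7/120 / 1/6 = 7/20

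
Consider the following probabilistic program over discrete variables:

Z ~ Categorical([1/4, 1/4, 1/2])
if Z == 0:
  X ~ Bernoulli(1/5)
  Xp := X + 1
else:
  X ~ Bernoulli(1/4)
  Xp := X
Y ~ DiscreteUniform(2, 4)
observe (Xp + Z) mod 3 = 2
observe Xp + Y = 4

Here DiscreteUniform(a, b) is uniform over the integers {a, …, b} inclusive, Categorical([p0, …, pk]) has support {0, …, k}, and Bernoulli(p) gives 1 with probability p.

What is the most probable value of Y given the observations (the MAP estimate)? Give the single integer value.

Enumerate traces; 3 have nonzero weight after conditioning:
  (Z=0, X=1, Y=2) weight 1/60
  (Z=1, X=1, Y=3) weight 1/48
  (Z=2, X=0, Y=4) weight 1/8
Group by Y:
  weight(Y=2) = 1/60
  weight(Y=3) = 1/48
  weight(Y=4) = 1/8
Total weight = 1/60 + 1/48 + 1/8 = 13/80
P(Y=2 | obs) = 1/60 / 13/80 = 4/39
P(Y=3 | obs) = 1/48 / 13/80 = 5/39
P(Y=4 | obs) = 1/8 / 13/80 = 10/13
argmax = 4

argmax_v P(Y = v | obs) = 4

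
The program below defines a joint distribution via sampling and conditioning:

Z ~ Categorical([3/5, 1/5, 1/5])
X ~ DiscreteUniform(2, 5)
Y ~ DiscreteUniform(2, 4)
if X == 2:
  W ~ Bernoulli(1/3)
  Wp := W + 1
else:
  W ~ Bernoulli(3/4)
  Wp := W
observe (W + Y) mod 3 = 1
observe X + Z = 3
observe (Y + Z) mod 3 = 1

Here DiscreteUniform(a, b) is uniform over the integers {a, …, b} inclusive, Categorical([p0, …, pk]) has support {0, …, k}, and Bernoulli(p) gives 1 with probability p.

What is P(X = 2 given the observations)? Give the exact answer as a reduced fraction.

Enumerate traces; 2 have nonzero weight after conditioning:
  (Z=0, X=3, Y=4, W=0) weight 1/80
  (Z=1, X=2, Y=3, W=1) weight 1/180
Group by X:
  weight(X=2) = 1/180
  weight(X=3) = 1/80
Total weight = 1/180 + 1/80 = 13/720
P(X=2 | obs) = 1/180 / 13/720 = 4/13
P(X=3 | obs) = 1/80 / 13/720 = 9/13

P(X = 2 | obs) = 4/13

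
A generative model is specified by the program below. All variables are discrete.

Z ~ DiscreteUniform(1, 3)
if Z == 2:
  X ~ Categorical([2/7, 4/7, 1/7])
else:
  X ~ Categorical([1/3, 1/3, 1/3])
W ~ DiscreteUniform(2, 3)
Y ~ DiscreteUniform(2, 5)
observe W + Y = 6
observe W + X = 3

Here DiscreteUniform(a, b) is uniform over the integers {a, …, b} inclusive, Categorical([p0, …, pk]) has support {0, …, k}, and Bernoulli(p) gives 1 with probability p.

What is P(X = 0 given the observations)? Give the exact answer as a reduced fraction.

Enumerate traces; 6 have nonzero weight after conditioning:
  (Z=1, X=0, W=3, Y=3) weight 1/72
  (Z=1, X=1, W=2, Y=4) weight 1/72
  (Z=2, X=0, W=3, Y=3) weight 1/84
  (Z=2, X=1, W=2, Y=4) weight 1/42
  (Z=3, X=0, W=3, Y=3) weight 1/72
  (Z=3, X=1, W=2, Y=4) weight 1/72
Group by X:
  weight(X=0) = 5/126
  weight(X=1) = 13/252
Total weight = 5/126 + 13/252 = 23/252
P(X=0 | obs) = 5/126 / 23/252 = 10/23
P(X=1 | obs) = 13/252 / 23/252 = 13/23

P(X = 0 | obs) = 10/23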